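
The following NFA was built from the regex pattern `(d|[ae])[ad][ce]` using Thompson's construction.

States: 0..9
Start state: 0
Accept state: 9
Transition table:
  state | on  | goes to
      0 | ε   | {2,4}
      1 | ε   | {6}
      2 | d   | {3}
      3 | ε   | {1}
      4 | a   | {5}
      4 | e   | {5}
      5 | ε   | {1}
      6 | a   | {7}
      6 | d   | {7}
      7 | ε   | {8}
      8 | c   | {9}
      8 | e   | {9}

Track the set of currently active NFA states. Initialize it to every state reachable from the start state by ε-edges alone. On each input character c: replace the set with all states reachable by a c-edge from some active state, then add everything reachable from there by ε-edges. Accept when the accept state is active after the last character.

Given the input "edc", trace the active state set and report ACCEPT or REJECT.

S₀ = ε-closure({0}) = {0,2,4}
'e' @ 1: {1,5,6}
'd' @ 2: {7,8}
'c' @ 3: {9}  ✓accept
final: {9}; accept 9 in set

Answer: ACCEPT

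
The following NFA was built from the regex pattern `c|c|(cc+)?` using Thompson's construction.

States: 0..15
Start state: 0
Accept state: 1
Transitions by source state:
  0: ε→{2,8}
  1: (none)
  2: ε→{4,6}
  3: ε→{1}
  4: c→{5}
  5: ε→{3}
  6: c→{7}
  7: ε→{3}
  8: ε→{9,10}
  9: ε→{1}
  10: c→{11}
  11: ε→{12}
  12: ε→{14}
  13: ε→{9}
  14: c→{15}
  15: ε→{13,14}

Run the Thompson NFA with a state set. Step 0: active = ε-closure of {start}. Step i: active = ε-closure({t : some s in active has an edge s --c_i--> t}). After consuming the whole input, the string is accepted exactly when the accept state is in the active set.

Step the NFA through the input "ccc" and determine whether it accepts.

initial (ε-close {0}): {0,1,2,4,6,8,9,10}
'c' @ 1: {1,3,5,7,11,12,14}  ✓accept
'c' @ 2: {1,9,13,14,15}  ✓accept
'c' @ 3: {1,9,13,14,15}  ✓accept
after full input: {1,9,13,14,15}  (accept=1 in)

Answer: ACCEPT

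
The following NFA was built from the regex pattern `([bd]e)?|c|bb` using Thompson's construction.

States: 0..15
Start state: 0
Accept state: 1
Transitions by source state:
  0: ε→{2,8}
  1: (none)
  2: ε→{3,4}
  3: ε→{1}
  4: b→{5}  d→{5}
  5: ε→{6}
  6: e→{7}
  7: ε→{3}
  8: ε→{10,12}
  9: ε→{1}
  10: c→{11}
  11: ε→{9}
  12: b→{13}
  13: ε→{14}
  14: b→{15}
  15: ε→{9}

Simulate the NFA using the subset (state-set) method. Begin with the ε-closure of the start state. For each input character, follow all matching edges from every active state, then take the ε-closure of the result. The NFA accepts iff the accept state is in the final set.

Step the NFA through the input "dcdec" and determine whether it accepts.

Answer: REJECT

Trace:
initial (ε-close {0}): {0,1,2,3,4,8,10,12}
'd' @ 1: {5,6}
'c' @ 2: {}  — state set empty
rest 'dec' ignored (set empty)
after full input: {}  (accept=1 not in)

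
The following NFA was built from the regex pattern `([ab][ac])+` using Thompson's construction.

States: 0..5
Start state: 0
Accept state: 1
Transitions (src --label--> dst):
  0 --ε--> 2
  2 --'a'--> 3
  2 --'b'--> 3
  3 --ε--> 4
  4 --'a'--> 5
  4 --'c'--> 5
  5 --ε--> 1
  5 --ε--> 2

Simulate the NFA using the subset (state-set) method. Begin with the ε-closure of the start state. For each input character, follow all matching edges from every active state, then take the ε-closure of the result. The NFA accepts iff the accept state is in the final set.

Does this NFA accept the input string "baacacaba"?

initial (ε-close {0}): {0,2}
'b' @ 1: {3,4}
'a' @ 2: {1,2,5}  (accept∈set)
'a' @ 3: {3,4}
'c' @ 4: {1,2,5}  (accept∈set)
'a' @ 5: {3,4}
'c' @ 6: {1,2,5}  (accept∈set)
'a' @ 7: {3,4}
'b' @ 8: {}  — no active states
rest 'a' ignored (set empty)
final: {}; accept 1 not in set

Answer: REJECT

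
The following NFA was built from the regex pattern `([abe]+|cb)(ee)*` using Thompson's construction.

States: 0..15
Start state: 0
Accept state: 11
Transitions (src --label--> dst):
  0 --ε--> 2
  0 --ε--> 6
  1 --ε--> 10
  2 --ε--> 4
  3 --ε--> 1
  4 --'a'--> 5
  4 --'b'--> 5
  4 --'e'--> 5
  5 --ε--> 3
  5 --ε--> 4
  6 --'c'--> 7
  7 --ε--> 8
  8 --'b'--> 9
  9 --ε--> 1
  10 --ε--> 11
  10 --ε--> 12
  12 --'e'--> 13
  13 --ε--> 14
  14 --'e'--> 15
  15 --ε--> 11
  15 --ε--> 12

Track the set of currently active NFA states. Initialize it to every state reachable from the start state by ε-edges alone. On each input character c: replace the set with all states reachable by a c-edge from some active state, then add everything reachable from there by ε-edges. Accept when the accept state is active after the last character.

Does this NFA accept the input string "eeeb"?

initial (ε-close {0}): {0,2,4,6}
'e' @ 1: {1,3,4,5,10,11,12}  [accepting]
'e' @ 2: {1,3,4,5,10,11,12,13,14}  [accepting]
'e' @ 3: {1,3,4,5,10,11,12,13,14,15}  [accepting]
'b' @ 4: {1,3,4,5,10,11,12}  [accepting]
end set {1,3,4,5,10,11,12} — state 11 in

Answer: ACCEPT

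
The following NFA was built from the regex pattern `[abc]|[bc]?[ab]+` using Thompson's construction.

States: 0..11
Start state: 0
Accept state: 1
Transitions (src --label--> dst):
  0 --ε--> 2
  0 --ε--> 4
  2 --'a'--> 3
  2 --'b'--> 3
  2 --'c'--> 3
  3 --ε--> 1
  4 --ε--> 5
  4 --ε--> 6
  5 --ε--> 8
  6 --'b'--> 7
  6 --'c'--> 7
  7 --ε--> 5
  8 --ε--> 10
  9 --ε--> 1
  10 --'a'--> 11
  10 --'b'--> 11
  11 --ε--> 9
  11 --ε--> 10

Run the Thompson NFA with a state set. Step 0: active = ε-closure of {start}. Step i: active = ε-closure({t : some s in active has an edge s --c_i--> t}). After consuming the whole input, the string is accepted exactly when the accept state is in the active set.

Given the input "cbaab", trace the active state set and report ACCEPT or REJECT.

start: ε-closure({0}) = {0,2,4,5,6,8,10}
'c' @ 1: {1,3,5,7,8,10}  (accept∈set)
'b' @ 2: {1,9,10,11}  (accept∈set)
'a' @ 3: {1,9,10,11}  (accept∈set)
'a' @ 4: {1,9,10,11}  (accept∈set)
'b' @ 5: {1,9,10,11}  (accept∈set)
end set {1,9,10,11} — state 1 in

Answer: ACCEPT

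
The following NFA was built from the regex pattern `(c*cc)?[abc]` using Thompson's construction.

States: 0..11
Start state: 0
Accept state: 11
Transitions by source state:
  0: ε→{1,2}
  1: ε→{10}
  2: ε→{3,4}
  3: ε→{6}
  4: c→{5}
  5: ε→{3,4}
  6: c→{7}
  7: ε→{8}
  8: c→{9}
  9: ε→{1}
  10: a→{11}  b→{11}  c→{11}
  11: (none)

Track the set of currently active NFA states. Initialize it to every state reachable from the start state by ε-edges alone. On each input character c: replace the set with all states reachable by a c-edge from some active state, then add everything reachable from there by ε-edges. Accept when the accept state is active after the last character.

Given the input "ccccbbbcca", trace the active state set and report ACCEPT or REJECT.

initial (ε-close {0}): {0,1,2,3,4,6,10}
'c' @ 1: {3,4,5,6,7,8,11}  (accept∈set)
'c' @ 2: {1,3,4,5,6,7,8,9,10}
'c' @ 3: {1,3,4,5,6,7,8,9,10,11}  (accept∈set)
'c' @ 4: {1,3,4,5,6,7,8,9,10,11}  (accept∈set)
'b' @ 5: {11}  (accept∈set)
'b' @ 6: {}  — dead — no transitions
rest 'bcca' ignored (set empty)
after full input: {}  (accept=11 not in)

Answer: REJECT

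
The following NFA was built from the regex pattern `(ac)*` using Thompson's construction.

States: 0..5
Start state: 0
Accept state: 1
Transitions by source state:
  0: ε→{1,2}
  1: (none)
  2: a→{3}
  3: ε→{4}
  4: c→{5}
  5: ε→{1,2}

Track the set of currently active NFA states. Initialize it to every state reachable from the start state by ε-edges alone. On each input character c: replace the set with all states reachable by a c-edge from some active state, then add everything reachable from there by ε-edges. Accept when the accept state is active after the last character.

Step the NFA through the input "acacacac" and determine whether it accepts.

Answer: ACCEPT

Steps:
initial (ε-close {0}): {0,1,2}
'a' @ 1: {3,4}
'c' @ 2: {1,2,5}  ✓accept
'a' @ 3: {3,4}
'c' @ 4: {1,2,5}  ✓accept
'a' @ 5: {3,4}
'c' @ 6: {1,2,5}  ✓accept
'a' @ 7: {3,4}
'c' @ 8: {1,2,5}  ✓accept
end set {1,2,5} — state 1 in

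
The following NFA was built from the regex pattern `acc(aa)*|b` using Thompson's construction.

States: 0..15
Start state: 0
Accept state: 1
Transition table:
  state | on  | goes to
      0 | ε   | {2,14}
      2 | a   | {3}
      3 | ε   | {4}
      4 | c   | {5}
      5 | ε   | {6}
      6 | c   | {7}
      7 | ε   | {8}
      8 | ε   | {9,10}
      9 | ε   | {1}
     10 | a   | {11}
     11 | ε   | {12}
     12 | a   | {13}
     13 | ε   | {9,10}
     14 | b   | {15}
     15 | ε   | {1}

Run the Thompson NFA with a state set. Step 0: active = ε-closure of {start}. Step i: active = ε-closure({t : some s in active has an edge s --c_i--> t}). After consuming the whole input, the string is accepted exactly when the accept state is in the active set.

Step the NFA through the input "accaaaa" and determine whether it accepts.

initial (ε-close {0}): {0,2,14}
'a' @ 1: {3,4}
'c' @ 2: {5,6}
'c' @ 3: {1,7,8,9,10}  ✓accept
'a' @ 4: {11,12}
'a' @ 5: {1,9,10,13}  ✓accept
'a' @ 6: {11,12}
'a' @ 7: {1,9,10,13}  ✓accept
final: {1,9,10,13}; accept 1 in set

Answer: ACCEPT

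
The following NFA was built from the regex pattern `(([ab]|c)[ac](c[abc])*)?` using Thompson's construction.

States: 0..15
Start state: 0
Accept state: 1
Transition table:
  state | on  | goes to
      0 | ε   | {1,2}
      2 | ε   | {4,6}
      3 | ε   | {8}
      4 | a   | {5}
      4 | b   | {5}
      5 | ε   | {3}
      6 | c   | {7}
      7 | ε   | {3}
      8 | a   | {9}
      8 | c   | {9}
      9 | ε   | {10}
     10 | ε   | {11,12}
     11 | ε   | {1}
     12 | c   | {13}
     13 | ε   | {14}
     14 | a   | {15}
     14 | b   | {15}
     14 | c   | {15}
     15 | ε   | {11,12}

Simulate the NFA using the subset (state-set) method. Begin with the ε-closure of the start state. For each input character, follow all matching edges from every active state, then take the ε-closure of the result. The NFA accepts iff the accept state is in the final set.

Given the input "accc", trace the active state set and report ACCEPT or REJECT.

initial (ε-close {0}): {0,1,2,4,6}
'a' @ 1: {3,5,8}
'c' @ 2: {1,9,10,11,12}  [accepting]
'c' @ 3: {13,14}
'c' @ 4: {1,11,12,15}  [accepting]
final: {1,11,12,15}; accept 1 in set

Answer: ACCEPT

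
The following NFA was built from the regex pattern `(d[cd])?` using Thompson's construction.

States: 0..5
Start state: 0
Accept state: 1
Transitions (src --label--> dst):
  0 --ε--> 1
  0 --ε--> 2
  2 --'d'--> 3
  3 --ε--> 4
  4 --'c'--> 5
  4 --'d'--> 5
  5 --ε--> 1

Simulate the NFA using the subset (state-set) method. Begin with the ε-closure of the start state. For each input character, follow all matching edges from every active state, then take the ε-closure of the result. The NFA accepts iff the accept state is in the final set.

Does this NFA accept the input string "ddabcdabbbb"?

Answer: REJECT

Derivation:
S₀ = ε-closure({0}) = {0,1,2}
'd' @ 1: {3,4}
'd' @ 2: {1,5}  (accept∈set)
'a' @ 3: {}  — no active states
rest 'bcdabbbb' ignored (set empty)
after full input: {}  (accept=1 not in)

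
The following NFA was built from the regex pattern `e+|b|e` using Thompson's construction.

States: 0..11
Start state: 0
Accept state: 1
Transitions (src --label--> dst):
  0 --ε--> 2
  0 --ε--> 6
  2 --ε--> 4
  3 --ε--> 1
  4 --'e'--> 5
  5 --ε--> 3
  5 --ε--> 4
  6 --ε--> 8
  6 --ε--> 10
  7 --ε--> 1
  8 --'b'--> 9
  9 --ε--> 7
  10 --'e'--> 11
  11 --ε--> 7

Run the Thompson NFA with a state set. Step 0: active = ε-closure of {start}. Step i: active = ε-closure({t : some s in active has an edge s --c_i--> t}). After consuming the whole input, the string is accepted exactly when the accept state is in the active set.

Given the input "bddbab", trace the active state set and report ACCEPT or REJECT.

Answer: REJECT

Derivation:
start: ε-closure({0}) = {0,2,4,6,8,10}
'b' @ 1: {1,7,9}  ✓accept
'd' @ 2: {}  — no active states
rest 'dbab' ignored (set empty)
end set {} — state 1 not in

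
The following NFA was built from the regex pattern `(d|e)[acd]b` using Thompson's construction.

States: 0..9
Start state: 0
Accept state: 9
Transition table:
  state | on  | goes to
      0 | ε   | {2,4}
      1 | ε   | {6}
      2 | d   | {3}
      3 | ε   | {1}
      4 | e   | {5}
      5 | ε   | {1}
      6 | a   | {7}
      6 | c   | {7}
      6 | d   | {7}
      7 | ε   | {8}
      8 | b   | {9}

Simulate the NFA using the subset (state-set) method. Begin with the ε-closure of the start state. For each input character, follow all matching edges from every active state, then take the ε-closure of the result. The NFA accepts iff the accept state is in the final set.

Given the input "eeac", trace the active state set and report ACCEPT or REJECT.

Answer: REJECT

Trace:
S₀ = ε-closure({0}) = {0,2,4}
'e' @ 1: {1,5,6}
'e' @ 2: {}  — no active states
rest 'ac' ignored (set empty)
final: {}; accept 9 not in set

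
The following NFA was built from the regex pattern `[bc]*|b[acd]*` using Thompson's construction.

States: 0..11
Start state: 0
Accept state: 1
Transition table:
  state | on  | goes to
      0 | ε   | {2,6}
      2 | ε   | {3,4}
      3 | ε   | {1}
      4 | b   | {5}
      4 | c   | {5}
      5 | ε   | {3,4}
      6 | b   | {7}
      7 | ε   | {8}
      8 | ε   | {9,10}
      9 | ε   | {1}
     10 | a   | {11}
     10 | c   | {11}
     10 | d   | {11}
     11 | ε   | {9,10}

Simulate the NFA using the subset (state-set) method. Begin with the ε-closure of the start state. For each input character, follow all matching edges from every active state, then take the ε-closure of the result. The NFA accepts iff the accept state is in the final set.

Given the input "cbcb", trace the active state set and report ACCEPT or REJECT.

Answer: ACCEPT

Trace:
start: ε-closure({0}) = {0,1,2,3,4,6}
'c' @ 1: {1,3,4,5}  [accepting]
'b' @ 2: {1,3,4,5}  [accepting]
'c' @ 3: {1,3,4,5}  [accepting]
'b' @ 4: {1,3,4,5}  [accepting]
after full input: {1,3,4,5}  (accept=1 in)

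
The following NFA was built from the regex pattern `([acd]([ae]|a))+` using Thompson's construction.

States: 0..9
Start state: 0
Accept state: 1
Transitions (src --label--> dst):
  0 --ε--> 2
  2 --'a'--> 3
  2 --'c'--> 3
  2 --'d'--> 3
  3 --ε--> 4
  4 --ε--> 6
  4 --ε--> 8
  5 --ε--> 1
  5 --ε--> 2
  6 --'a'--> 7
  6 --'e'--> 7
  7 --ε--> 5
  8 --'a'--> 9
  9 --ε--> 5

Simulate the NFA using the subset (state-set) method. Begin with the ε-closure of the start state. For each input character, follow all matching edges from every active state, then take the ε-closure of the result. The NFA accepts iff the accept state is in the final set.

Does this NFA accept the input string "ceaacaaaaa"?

start: ε-closure({0}) = {0,2}
'c' @ 1: {3,4,6,8}
'e' @ 2: {1,2,5,7}  [accepting]
'a' @ 3: {3,4,6,8}
'a' @ 4: {1,2,5,7,9}  [accepting]
'c' @ 5: {3,4,6,8}
'a' @ 6: {1,2,5,7,9}  [accepting]
'a' @ 7: {3,4,6,8}
'a' @ 8: {1,2,5,7,9}  [accepting]
'a' @ 9: {3,4,6,8}
'a' @ 10: {1,2,5,7,9}  [accepting]
final: {1,2,5,7,9}; accept 1 in set

Answer: ACCEPT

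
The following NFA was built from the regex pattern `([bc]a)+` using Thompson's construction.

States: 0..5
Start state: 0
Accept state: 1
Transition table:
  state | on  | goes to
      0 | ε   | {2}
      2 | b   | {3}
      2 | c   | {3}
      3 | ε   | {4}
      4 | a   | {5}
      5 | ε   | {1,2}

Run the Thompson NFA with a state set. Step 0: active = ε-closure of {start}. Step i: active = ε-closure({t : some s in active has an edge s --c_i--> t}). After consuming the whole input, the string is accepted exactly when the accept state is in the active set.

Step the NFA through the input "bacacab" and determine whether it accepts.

Answer: REJECT

Trace:
initial (ε-close {0}): {0,2}
'b' @ 1: {3,4}
'a' @ 2: {1,2,5}  (accept∈set)
'c' @ 3: {3,4}
'a' @ 4: {1,2,5}  (accept∈set)
'c' @ 5: {3,4}
'a' @ 6: {1,2,5}  (accept∈set)
'b' @ 7: {3,4}
end set {3,4} — state 1 not in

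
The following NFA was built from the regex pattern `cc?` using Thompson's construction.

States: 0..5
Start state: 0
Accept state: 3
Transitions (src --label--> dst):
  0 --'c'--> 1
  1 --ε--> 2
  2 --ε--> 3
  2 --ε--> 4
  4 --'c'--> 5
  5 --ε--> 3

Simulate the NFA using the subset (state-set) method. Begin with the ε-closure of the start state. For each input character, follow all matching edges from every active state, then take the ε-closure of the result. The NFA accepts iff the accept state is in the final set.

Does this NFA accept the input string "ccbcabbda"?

S₀ = ε-closure({0}) = {0}
'c' @ 1: {1,2,3,4}  ✓accept
'c' @ 2: {3,5}  ✓accept
'b' @ 3: {}  — dead — no transitions
rest 'cabbda' ignored (set empty)
after full input: {}  (accept=3 not in)

Answer: REJECT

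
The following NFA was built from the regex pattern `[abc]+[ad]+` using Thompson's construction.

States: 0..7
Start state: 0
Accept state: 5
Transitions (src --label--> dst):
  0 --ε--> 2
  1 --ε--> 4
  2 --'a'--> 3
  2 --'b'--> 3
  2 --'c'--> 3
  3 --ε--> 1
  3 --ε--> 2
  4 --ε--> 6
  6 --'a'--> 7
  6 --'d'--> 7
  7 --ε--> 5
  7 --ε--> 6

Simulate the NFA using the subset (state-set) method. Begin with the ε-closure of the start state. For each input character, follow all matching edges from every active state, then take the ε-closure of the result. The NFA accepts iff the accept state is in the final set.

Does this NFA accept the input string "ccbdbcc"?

start: ε-closure({0}) = {0,2}
'c' @ 1: {1,2,3,4,6}
'c' @ 2: {1,2,3,4,6}
'b' @ 3: {1,2,3,4,6}
'd' @ 4: {5,6,7}  (accept∈set)
'b' @ 5: {}  — state set empty
rest 'cc' ignored (set empty)
after full input: {}  (accept=5 not in)

Answer: REJECT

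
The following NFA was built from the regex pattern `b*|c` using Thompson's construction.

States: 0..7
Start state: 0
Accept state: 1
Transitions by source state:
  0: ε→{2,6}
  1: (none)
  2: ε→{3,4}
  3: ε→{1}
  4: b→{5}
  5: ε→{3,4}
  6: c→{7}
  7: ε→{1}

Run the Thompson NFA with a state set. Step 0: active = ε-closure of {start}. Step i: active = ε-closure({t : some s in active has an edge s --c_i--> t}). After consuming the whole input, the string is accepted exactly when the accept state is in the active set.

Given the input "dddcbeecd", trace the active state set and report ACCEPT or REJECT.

Answer: REJECT

Trace:
S₀ = ε-closure({0}) = {0,1,2,3,4,6}
'd' @ 1: {}  — state set empty
rest 'ddcbeecd' ignored (set empty)
after full input: {}  (accept=1 not in)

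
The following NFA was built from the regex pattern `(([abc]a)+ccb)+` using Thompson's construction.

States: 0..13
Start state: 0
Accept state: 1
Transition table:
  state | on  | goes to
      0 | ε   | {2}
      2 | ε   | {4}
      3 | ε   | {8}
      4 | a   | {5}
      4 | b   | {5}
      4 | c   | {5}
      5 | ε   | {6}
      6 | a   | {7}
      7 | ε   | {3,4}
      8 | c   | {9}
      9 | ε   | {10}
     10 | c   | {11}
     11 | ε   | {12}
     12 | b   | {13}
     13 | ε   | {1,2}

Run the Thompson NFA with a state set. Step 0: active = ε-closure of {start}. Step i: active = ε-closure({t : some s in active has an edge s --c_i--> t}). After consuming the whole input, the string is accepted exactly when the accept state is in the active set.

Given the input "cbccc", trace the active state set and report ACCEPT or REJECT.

Answer: REJECT

Derivation:
start: ε-closure({0}) = {0,2,4}
'c' @ 1: {5,6}
'b' @ 2: {}  — no active states
rest 'ccc' ignored (set empty)
final: {}; accept 1 not in set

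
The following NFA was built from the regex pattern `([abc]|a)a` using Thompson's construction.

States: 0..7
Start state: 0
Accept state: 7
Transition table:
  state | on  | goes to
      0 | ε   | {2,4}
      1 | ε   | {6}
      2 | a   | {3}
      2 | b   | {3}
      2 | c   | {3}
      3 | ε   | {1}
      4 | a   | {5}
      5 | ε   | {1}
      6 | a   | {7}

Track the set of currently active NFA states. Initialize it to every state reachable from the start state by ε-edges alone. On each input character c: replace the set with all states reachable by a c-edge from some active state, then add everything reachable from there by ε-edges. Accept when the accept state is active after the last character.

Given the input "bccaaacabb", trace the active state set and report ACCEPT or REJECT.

start: ε-closure({0}) = {0,2,4}
'b' @ 1: {1,3,6}
'c' @ 2: {}  — state set empty
rest 'caaacabb' ignored (set empty)
end set {} — state 7 not in

Answer: REJECT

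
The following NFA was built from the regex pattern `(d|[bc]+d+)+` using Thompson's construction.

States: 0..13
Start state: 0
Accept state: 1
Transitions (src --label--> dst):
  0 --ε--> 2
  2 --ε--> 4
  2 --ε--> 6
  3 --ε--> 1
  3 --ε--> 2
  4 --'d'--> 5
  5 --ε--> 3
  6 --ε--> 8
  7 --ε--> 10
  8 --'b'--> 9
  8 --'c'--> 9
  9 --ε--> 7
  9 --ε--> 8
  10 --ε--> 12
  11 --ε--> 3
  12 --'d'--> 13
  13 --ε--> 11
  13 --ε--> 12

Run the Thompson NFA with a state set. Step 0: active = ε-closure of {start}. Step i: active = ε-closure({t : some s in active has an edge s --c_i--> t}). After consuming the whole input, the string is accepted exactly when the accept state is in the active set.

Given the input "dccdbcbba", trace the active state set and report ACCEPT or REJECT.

Answer: REJECT

Steps:
initial (ε-close {0}): {0,2,4,6,8}
'd' @ 1: {1,2,3,4,5,6,8}  (accept∈set)
'c' @ 2: {7,8,9,10,12}
'c' @ 3: {7,8,9,10,12}
'd' @ 4: {1,2,3,4,6,8,11,12,13}  (accept∈set)
'b' @ 5: {7,8,9,10,12}
'c' @ 6: {7,8,9,10,12}
'b' @ 7: {7,8,9,10,12}
'b' @ 8: {7,8,9,10,12}
'a' @ 9: {}  — state set empty
end set {} — state 1 not in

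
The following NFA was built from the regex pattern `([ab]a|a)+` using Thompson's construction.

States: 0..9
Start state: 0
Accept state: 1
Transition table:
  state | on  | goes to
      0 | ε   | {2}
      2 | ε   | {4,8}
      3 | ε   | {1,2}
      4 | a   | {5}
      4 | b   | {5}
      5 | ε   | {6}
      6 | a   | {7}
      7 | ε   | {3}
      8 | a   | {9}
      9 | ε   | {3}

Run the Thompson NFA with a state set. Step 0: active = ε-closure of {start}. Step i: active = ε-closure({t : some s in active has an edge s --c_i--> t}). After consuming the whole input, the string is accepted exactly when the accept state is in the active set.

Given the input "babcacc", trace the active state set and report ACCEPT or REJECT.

initial (ε-close {0}): {0,2,4,8}
'b' @ 1: {5,6}
'a' @ 2: {1,2,3,4,7,8}  [accepting]
'b' @ 3: {5,6}
'c' @ 4: {}  — dead — no transitions
rest 'acc' ignored (set empty)
after full input: {}  (accept=1 not in)

Answer: REJECT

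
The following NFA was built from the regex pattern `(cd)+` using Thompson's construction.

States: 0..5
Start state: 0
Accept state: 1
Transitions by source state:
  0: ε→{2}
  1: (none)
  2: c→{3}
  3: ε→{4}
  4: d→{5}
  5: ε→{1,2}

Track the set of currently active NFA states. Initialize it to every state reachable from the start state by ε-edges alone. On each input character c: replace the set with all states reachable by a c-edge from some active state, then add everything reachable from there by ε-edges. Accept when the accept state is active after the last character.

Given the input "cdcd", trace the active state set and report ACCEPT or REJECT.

S₀ = ε-closure({0}) = {0,2}
'c' @ 1: {3,4}
'd' @ 2: {1,2,5}  (accept∈set)
'c' @ 3: {3,4}
'd' @ 4: {1,2,5}  (accept∈set)
end set {1,2,5} — state 1 in

Answer: ACCEPT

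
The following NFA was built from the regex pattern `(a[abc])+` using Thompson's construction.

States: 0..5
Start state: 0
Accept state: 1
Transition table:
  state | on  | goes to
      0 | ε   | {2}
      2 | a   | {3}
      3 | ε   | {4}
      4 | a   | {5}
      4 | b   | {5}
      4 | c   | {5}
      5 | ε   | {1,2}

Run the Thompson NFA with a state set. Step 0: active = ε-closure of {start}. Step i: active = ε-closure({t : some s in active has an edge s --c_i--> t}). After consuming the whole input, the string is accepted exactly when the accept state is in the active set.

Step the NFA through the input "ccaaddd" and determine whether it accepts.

S₀ = ε-closure({0}) = {0,2}
'c' @ 1: {}  — state set empty
rest 'caaddd' ignored (set empty)
end set {} — state 1 not in

Answer: REJECT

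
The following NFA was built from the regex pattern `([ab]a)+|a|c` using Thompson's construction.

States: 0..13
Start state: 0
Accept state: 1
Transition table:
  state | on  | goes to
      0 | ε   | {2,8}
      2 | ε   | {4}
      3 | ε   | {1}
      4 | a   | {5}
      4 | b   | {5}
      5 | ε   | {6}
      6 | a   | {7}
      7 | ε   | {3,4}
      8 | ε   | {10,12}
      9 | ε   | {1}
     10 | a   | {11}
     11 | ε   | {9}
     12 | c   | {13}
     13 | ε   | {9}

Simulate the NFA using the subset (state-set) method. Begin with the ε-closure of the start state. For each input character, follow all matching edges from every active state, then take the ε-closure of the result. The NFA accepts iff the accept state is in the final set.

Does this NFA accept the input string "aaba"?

Answer: ACCEPT

Steps:
start: ε-closure({0}) = {0,2,4,8,10,12}
'a' @ 1: {1,5,6,9,11}  [accepting]
'a' @ 2: {1,3,4,7}  [accepting]
'b' @ 3: {5,6}
'a' @ 4: {1,3,4,7}  [accepting]
final: {1,3,4,7}; accept 1 in set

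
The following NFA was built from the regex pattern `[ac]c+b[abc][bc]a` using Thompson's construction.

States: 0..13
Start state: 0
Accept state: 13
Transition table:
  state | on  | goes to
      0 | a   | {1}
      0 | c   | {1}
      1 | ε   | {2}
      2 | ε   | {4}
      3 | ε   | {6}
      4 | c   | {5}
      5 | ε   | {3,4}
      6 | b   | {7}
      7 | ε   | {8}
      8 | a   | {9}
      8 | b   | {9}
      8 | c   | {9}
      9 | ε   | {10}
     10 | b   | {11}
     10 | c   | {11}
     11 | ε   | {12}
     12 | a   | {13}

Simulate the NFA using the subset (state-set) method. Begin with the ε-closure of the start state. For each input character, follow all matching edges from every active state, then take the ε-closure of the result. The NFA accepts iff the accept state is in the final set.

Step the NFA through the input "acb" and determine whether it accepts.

S₀ = ε-closure({0}) = {0}
'a' @ 1: {1,2,4}
'c' @ 2: {3,4,5,6}
'b' @ 3: {7,8}
after full input: {7,8}  (accept=13 not in)

Answer: REJECT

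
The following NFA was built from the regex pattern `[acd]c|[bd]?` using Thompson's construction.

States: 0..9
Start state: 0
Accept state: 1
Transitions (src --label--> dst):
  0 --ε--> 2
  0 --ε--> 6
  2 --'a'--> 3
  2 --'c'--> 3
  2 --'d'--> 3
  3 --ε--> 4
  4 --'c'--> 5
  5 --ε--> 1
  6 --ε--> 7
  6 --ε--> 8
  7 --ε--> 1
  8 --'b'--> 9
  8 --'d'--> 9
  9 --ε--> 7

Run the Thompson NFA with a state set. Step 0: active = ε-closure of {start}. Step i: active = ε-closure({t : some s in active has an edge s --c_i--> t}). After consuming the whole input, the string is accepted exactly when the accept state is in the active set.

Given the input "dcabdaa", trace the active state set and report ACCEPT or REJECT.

Answer: REJECT

Steps:
S₀ = ε-closure({0}) = {0,1,2,6,7,8}
'd' @ 1: {1,3,4,7,9}  [accepting]
'c' @ 2: {1,5}  [accepting]
'a' @ 3: {}  — no active states
rest 'bdaa' ignored (set empty)
after full input: {}  (accept=1 not in)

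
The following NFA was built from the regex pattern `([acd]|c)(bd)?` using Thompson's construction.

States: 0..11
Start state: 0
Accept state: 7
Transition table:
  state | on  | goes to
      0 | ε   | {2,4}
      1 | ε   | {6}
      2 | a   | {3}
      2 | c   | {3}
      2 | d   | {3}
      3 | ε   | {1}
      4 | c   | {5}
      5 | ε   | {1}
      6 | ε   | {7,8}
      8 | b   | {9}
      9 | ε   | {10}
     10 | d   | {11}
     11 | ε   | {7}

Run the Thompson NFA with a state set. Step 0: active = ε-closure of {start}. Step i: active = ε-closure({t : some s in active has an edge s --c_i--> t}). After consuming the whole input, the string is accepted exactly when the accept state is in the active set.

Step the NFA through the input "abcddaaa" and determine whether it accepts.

Answer: REJECT

Trace:
S₀ = ε-closure({0}) = {0,2,4}
'a' @ 1: {1,3,6,7,8}  ✓accept
'b' @ 2: {9,10}
'c' @ 3: {}  — no active states
rest 'ddaaa' ignored (set empty)
end set {} — state 7 not in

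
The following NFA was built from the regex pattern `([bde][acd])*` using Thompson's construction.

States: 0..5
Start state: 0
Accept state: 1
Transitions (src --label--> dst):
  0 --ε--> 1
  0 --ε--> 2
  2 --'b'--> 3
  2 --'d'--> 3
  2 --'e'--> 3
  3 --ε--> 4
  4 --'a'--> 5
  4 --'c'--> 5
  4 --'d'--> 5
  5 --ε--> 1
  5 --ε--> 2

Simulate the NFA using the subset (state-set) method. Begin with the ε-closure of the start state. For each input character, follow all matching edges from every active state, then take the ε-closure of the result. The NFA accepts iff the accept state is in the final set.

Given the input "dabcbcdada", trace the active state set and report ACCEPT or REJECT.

Answer: ACCEPT

Steps:
initial (ε-close {0}): {0,1,2}
'd' @ 1: {3,4}
'a' @ 2: {1,2,5}  [accepting]
'b' @ 3: {3,4}
'c' @ 4: {1,2,5}  [accepting]
'b' @ 5: {3,4}
'c' @ 6: {1,2,5}  [accepting]
'd' @ 7: {3,4}
'a' @ 8: {1,2,5}  [accepting]
'd' @ 9: {3,4}
'a' @ 10: {1,2,5}  [accepting]
after full input: {1,2,5}  (accept=1 in)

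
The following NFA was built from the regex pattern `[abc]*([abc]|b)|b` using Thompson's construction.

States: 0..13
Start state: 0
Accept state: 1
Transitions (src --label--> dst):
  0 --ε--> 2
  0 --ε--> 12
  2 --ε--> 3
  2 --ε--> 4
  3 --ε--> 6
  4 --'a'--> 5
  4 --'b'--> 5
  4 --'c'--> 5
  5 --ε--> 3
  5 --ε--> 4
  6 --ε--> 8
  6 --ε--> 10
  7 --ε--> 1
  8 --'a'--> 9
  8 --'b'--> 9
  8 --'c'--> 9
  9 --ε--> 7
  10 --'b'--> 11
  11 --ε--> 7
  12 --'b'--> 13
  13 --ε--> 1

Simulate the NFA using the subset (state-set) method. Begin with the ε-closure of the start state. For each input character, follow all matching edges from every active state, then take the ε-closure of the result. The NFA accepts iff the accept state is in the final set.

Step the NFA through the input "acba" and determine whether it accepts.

Answer: ACCEPT

Trace:
S₀ = ε-closure({0}) = {0,2,3,4,6,8,10,12}
'a' @ 1: {1,3,4,5,6,7,8,9,10}  [accepting]
'c' @ 2: {1,3,4,5,6,7,8,9,10}  [accepting]
'b' @ 3: {1,3,4,5,6,7,8,9,10,11}  [accepting]
'a' @ 4: {1,3,4,5,6,7,8,9,10}  [accepting]
end set {1,3,4,5,6,7,8,9,10} — state 1 in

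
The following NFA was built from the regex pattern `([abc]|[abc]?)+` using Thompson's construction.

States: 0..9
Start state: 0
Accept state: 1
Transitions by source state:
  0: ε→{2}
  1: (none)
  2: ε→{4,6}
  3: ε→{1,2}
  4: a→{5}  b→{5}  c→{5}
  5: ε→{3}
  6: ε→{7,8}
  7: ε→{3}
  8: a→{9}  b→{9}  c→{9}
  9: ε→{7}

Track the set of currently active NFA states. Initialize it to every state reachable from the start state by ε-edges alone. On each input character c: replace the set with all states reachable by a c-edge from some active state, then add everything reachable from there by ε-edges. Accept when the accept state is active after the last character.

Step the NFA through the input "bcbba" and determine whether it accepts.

Answer: ACCEPT

Trace:
start: ε-closure({0}) = {0,1,2,3,4,6,7,8}
'b' @ 1: {1,2,3,4,5,6,7,8,9}  [accepting]
'c' @ 2: {1,2,3,4,5,6,7,8,9}  [accepting]
'b' @ 3: {1,2,3,4,5,6,7,8,9}  [accepting]
'b' @ 4: {1,2,3,4,5,6,7,8,9}  [accepting]
'a' @ 5: {1,2,3,4,5,6,7,8,9}  [accepting]
final: {1,2,3,4,5,6,7,8,9}; accept 1 in set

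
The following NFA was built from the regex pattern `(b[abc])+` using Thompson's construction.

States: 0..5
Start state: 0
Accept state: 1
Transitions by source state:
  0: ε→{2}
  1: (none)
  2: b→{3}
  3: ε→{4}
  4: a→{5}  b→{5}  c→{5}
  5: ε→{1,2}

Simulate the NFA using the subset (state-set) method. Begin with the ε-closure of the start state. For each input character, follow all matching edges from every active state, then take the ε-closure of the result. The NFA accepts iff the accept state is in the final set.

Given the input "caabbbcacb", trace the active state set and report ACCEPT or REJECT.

Answer: REJECT

Trace:
initial (ε-close {0}): {0,2}
'c' @ 1: {}  — state set empty
rest 'aabbbcacb' ignored (set empty)
end set {} — state 1 not in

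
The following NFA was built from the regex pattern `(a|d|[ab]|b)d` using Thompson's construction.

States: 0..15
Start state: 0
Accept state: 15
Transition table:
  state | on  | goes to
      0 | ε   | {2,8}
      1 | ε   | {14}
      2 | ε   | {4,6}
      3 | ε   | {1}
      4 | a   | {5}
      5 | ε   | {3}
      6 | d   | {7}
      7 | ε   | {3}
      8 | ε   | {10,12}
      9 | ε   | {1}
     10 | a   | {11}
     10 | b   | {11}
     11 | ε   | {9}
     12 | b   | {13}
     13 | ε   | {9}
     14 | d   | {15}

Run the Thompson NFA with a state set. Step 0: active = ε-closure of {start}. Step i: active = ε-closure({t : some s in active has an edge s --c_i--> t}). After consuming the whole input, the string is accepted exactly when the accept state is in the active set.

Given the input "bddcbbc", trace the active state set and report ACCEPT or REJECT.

initial (ε-close {0}): {0,2,4,6,8,10,12}
'b' @ 1: {1,9,11,13,14}
'd' @ 2: {15}  ✓accept
'd' @ 3: {}  — no active states
rest 'cbbc' ignored (set empty)
final: {}; accept 15 not in set

Answer: REJECT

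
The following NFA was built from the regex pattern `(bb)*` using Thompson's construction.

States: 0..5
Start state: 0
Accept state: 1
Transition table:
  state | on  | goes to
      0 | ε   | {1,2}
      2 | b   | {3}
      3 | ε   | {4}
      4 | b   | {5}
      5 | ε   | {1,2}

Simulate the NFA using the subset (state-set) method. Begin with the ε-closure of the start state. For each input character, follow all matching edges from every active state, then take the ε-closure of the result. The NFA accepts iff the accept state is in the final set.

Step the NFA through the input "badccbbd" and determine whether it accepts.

Answer: REJECT

Steps:
start: ε-closure({0}) = {0,1,2}
'b' @ 1: {3,4}
'a' @ 2: {}  — state set empty
rest 'dccbbd' ignored (set empty)
final: {}; accept 1 not in set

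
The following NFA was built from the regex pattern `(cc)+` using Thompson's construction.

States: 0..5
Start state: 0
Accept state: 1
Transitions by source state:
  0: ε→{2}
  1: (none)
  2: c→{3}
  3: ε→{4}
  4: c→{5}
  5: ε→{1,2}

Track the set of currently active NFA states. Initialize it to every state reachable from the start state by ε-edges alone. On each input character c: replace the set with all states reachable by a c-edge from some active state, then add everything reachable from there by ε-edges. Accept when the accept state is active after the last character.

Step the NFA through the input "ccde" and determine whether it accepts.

start: ε-closure({0}) = {0,2}
'c' @ 1: {3,4}
'c' @ 2: {1,2,5}  [accepting]
'd' @ 3: {}  — state set empty
rest 'e' ignored (set empty)
end set {} — state 1 not in

Answer: REJECT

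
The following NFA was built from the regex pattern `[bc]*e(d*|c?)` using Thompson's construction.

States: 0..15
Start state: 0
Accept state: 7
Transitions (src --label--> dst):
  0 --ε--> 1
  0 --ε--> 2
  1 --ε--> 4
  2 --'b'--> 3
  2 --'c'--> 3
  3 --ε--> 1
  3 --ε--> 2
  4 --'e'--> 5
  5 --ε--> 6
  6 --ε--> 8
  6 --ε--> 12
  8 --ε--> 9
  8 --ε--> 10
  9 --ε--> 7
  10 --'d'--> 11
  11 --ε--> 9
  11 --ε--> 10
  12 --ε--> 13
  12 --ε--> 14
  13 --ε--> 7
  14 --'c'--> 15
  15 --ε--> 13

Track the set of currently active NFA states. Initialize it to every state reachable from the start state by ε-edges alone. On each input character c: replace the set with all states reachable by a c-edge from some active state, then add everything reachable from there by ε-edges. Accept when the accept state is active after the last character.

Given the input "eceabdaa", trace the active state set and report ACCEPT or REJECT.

initial (ε-close {0}): {0,1,2,4}
'e' @ 1: {5,6,7,8,9,10,12,13,14}  ✓accept
'c' @ 2: {7,13,15}  ✓accept
'e' @ 3: {}  — no active states
rest 'abdaa' ignored (set empty)
end set {} — state 7 not in

Answer: REJECT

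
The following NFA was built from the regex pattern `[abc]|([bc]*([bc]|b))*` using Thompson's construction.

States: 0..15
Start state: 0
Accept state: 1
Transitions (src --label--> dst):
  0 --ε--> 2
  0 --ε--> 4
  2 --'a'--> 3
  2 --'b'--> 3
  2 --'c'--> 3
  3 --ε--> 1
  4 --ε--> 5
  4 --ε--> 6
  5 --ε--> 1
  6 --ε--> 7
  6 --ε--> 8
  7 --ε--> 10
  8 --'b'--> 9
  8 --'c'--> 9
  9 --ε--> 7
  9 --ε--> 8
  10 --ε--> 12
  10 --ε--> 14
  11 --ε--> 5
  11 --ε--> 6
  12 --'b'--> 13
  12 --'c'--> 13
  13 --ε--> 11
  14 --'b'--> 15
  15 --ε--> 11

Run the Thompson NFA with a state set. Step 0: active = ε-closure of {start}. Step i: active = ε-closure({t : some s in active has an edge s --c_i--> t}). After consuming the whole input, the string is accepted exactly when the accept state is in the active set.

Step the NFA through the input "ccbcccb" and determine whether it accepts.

S₀ = ε-closure({0}) = {0,1,2,4,5,6,7,8,10,12,14}
'c' @ 1: {1,3,5,6,7,8,9,10,11,12,13,14}  ✓accept
'c' @ 2: {1,5,6,7,8,9,10,11,12,13,14}  ✓accept
'b' @ 3: {1,5,6,7,8,9,10,11,12,13,14,15}  ✓accept
'c' @ 4: {1,5,6,7,8,9,10,11,12,13,14}  ✓accept
'c' @ 5: {1,5,6,7,8,9,10,11,12,13,14}  ✓accept
'c' @ 6: {1,5,6,7,8,9,10,11,12,13,14}  ✓accept
'b' @ 7: {1,5,6,7,8,9,10,11,12,13,14,15}  ✓accept
after full input: {1,5,6,7,8,9,10,11,12,13,14,15}  (accept=1 in)

Answer: ACCEPT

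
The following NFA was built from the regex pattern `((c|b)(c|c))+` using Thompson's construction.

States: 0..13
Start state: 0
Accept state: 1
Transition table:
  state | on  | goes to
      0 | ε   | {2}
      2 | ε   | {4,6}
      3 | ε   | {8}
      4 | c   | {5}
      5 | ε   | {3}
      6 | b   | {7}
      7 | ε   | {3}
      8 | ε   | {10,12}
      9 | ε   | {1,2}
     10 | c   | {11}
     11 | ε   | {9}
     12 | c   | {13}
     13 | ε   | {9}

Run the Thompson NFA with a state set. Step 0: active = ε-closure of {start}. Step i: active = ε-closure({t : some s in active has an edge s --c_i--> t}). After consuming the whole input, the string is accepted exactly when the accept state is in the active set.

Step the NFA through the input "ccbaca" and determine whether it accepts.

Answer: REJECT

Steps:
initial (ε-close {0}): {0,2,4,6}
'c' @ 1: {3,5,8,10,12}
'c' @ 2: {1,2,4,6,9,11,13}  [accepting]
'b' @ 3: {3,7,8,10,12}
'a' @ 4: {}  — no active states
rest 'ca' ignored (set empty)
after full input: {}  (accept=1 not in)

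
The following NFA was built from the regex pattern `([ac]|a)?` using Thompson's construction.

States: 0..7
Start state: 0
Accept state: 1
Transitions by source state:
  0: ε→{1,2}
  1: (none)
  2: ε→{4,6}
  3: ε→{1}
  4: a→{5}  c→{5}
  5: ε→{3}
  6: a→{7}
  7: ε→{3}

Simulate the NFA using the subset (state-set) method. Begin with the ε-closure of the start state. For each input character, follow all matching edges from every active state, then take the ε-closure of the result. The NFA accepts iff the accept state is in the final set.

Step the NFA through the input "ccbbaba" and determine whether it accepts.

start: ε-closure({0}) = {0,1,2,4,6}
'c' @ 1: {1,3,5}  [accepting]
'c' @ 2: {}  — state set empty
rest 'bbaba' ignored (set empty)
end set {} — state 1 not in

Answer: REJECT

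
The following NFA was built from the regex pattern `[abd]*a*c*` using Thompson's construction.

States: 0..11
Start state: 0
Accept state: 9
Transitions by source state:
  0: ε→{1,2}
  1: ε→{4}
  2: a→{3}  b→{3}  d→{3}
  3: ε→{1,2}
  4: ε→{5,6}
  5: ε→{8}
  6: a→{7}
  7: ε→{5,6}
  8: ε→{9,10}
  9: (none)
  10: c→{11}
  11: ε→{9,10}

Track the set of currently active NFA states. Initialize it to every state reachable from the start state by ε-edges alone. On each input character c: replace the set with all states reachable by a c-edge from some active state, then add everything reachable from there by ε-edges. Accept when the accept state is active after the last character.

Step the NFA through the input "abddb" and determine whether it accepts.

Answer: ACCEPT

Steps:
S₀ = ε-closure({0}) = {0,1,2,4,5,6,8,9,10}
'a' @ 1: {1,2,3,4,5,6,7,8,9,10}  [accepting]
'b' @ 2: {1,2,3,4,5,6,8,9,10}  [accepting]
'd' @ 3: {1,2,3,4,5,6,8,9,10}  [accepting]
'd' @ 4: {1,2,3,4,5,6,8,9,10}  [accepting]
'b' @ 5: {1,2,3,4,5,6,8,9,10}  [accepting]
end set {1,2,3,4,5,6,8,9,10} — state 9 in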